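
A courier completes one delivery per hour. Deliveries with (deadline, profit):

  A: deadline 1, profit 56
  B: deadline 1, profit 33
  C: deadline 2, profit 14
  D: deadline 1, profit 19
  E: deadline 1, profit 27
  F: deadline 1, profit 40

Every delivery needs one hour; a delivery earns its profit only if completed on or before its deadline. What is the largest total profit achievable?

Take jobs in profit order; each goes to the latest open slot no later than its deadline.
Profit order: A=56 F=40 B=33 E=27 D=19 C=14
Assign: A→slot 1, F skipped, B skipped, E skipped, D skipped, C→slot 2.
Slots: [1:A] [2:C]
Profit = 56 + 14 = 70

70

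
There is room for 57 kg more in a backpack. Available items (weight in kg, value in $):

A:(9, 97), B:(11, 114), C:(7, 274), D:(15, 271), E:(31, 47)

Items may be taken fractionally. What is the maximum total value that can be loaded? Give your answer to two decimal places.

Order: C (274/7=39.14) > D (271/15=18.07) > A (97/9=10.78) > B (114/11=10.36) > E (47/31=1.52)
Fill: take C (7 @ 274) → take D (15 @ 271) → take A (9 @ 97) → take B (11 @ 114) → take 15/31 of E → 22.74; 57/57 used.
Total value = 778.74

778.74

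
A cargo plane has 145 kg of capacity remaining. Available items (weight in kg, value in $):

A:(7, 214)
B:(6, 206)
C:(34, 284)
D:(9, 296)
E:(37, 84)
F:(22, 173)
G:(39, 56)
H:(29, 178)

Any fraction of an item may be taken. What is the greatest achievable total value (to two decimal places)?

1436.44

Sort by value per unit weight and fill in that order.
Order: B (206/6=34.33) > D (296/9=32.89) > A (214/7=30.57) > C (284/34=8.35) > F (173/22=7.86) > H (178/29=6.14) > E (84/37=2.27) > G (56/39=1.44)
Fill: take B (6 @ 206) → take D (9 @ 296) → take A (7 @ 214) → take C (34 @ 284) → take F (22 @ 173) → take H (29 @ 178) → take E (37 @ 84) → take 1/39 of G → 1.44; 145/145 used.
Total value = 1436.44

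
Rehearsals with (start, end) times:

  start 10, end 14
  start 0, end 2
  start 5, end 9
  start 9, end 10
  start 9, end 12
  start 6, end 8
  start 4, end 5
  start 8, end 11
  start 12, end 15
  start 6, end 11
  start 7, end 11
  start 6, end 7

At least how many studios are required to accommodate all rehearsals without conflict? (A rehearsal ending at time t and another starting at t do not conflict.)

5

Events (time:±→running): 0:+→1 2:-→0 4:+→1 5:-→0 5:+→1 6:+→2 6:+→3 6:+→4 7:-→3 7:+→4 8:-→3 8:+→4 9:-→3 9:+→4 9:+→5 … peak 5.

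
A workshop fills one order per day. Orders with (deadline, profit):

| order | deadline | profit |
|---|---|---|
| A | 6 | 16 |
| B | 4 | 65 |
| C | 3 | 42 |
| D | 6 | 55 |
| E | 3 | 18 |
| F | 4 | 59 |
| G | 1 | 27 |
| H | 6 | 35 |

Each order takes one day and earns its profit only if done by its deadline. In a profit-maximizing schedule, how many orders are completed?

Take jobs in profit order; each goes to the latest open slot no later than its deadline.
By profit: B(d4,65), F(d4,59), D(d6,55), C(d3,42), H(d6,35), G(d1,27), E(d3,18), A(d6,16)
B→slot 4; F→slot 3; D→slot 6; C→slot 2; H→slot 5; G→slot 1; E skipped; A skipped.
6 of 8 scheduled.

6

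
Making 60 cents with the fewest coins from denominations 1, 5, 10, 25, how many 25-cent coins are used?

2

Use the largest denomination that fits, subtract, and repeat.
60 − 2×25→10 − 1×10→0
Count of 25: 2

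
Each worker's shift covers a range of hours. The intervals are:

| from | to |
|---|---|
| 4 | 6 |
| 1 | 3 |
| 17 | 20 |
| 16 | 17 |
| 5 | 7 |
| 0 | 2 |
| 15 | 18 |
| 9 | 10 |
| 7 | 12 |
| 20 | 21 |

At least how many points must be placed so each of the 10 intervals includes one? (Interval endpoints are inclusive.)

5

By right end: [0,2]  [1,3]  [4,6]  [5,7]  [9,10]  [7,12]  [16,17]  [15,18]  [17,20]  [20,21]
[0,2] uncovered → point at 2; [4,6] uncovered → point at 6; [9,10] uncovered → point at 10; [16,17] uncovered → point at 17; [20,21] uncovered → point at 21.
Points: 2, 6, 10, 17, 21 (5 total).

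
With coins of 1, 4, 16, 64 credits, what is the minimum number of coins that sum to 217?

217 = 3×64 + 1×16 + 2×4 + 1×1
Total coins = 3 + 1 + 2 + 1 = 7

7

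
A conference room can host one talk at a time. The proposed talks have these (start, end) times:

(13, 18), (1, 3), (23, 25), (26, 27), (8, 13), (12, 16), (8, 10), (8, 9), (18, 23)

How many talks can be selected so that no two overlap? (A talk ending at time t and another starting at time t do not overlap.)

6

By end time: (1,3), (8,9), (8,10), (8,13), (12,16), (13,18), (18,23), (23,25), (26,27).
Pick (1,3); next start ≥ 3 → (8,9); next start ≥ 9 → (12,16); next start ≥ 16 → (18,23); next start ≥ 23 → (23,25); next start ≥ 25 → (26,27).
Selected 6 talks.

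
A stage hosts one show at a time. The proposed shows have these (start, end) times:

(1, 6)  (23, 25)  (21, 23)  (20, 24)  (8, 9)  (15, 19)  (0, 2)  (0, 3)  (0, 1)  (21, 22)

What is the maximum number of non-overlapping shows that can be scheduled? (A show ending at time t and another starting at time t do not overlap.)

6

Greedy by earliest finish: after sorting by end time, pick each interval compatible with the last pick.
By end time: (0,1), (0,2), (0,3), (1,6), (8,9), (15,19), (21,22), (21,23), (20,24), (23,25).
Pick (0,1); next start ≥ 1 → (1,6); next start ≥ 6 → (8,9); next start ≥ 9 → (15,19); next start ≥ 19 → (21,22); next start ≥ 22 → (23,25).
Selected 6 shows.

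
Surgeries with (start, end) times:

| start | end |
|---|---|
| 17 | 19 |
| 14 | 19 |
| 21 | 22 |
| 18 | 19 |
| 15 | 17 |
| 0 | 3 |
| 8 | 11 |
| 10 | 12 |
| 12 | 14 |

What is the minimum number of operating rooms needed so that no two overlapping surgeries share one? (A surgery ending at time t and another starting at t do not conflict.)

3

The answer is the maximum number of intervals overlapping at any instant.
starts: [0, 8, 10, 12, 14, 15, 17, 18, 21]
ends:   [3, 11, 12, 14, 17, 19, 19, 19, 22]
s0→1 e3→0 s8→1 s10→2 e11→1 e12→0 s12→1 e14→0 s14→1 s15→2 e17→1 s17→2 s18→3  — peak 3.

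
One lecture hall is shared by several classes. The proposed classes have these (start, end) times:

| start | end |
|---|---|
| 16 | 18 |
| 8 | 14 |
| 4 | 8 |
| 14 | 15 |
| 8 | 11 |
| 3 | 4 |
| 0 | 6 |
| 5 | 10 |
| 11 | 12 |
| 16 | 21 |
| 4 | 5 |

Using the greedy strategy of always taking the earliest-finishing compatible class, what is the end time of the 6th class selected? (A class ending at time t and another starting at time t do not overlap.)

18

Sort by end time and greedily take each interval whose start is ≥ the last chosen end.
By end time: (3,4), (4,5), (0,6), (4,8), (5,10), (8,11), (11,12), (8,14), (14,15), (16,18), (16,21).
Pick (3,4); next start ≥ 4 → (4,5); next start ≥ 5 → (5,10); next start ≥ 10 → (11,12); next start ≥ 12 → (14,15); next start ≥ 15 → (16,18).
Selected: (3,4) (4,5) (5,10) (11,12) (14,15) (16,18)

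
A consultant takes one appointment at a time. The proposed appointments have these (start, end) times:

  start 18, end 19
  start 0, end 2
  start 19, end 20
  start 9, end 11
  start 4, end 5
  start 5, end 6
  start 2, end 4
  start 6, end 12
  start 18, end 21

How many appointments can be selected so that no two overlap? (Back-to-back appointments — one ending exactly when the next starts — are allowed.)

By end time: (0,2), (2,4), (4,5), (5,6), (9,11), (6,12), (18,19), (19,20), (18,21).
Pick (0,2); next start ≥ 2 → (2,4); next start ≥ 4 → (4,5); next start ≥ 5 → (5,6); next start ≥ 6 → (9,11); next start ≥ 11 → (18,19); next start ≥ 19 → (19,20).
Selected 7 appointments.

7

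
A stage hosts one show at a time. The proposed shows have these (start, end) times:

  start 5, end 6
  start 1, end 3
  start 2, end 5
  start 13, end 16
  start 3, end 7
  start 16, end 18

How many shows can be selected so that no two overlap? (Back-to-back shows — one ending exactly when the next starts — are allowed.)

4

Order by finish time; keep every interval that doesn't clash with the previous kept one.
By end time: (1,3), (2,5), (5,6), (3,7), (13,16), (16,18).
Pick (1,3); next start ≥ 3 → (5,6); next start ≥ 6 → (13,16); next start ≥ 16 → (16,18).
Selected 4 shows.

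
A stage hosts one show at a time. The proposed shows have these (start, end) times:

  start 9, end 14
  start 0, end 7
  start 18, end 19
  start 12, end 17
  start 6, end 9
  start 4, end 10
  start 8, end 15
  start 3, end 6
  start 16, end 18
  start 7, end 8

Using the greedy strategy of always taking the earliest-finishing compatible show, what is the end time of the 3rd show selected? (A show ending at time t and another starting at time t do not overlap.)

14

Sorted by end: (3,6)  (0,7)  (7,8)  (6,9)  (4,10)  (9,14)  (8,15)  (12,17)  (16,18)  (18,19)
take (3,6); skip (0,7); take (7,8); take (9,14); skip (8,15); take (16,18); take (18,19).
Selected: (3,6) (7,8) (9,14) (16,18) (18,19)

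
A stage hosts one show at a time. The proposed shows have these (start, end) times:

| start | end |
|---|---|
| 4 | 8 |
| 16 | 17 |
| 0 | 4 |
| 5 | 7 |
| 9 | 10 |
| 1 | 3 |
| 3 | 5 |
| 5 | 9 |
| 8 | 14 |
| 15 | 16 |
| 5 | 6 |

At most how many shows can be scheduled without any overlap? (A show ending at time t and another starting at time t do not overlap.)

6

By end time: (1,3), (0,4), (3,5), (5,6), (5,7), (4,8), (5,9), (9,10), (8,14), (15,16), (16,17).
Pick (1,3); next start ≥ 3 → (3,5); next start ≥ 5 → (5,6); next start ≥ 6 → (9,10); next start ≥ 10 → (15,16); next start ≥ 16 → (16,17).
Selected 6 shows.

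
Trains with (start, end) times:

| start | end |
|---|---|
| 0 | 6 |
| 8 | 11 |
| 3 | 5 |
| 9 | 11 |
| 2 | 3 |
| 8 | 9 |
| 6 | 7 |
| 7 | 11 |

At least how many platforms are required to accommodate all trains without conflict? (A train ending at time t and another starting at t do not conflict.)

3

starts: [0, 2, 3, 6, 7, 8, 8, 9]
ends:   [3, 5, 6, 7, 9, 11, 11, 11]
s0→1 s2→2 e3→1 s3→2 e5→1 e6→0 s6→1 e7→0 s7→1 s8→2 s8→3  — peak 3.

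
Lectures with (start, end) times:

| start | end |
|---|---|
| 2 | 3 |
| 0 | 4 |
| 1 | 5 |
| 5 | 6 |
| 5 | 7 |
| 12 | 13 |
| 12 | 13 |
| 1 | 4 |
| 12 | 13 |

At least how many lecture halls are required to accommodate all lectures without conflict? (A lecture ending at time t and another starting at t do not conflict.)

starts: [0, 1, 1, 2, 5, 5, 12, 12, 12]
ends:   [3, 4, 4, 5, 6, 7, 13, 13, 13]
s0→1 s1→2 s1→3 s2→4  — peak 4.

4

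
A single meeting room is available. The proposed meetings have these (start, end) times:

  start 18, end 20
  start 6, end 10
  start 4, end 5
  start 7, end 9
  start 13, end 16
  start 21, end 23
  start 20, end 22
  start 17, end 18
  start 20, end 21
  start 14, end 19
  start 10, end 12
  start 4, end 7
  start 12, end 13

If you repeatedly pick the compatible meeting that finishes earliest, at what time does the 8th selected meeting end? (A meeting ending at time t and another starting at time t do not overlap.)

Order by finish time; keep every interval that doesn't clash with the previous kept one.
Sorted by end: (4,5)  (4,7)  (7,9)  (6,10)  (10,12)  (12,13)  (13,16)  (17,18)  (14,19)  (18,20)  (20,21)  (20,22)  (21,23)
take (4,5); skip (4,7); take (7,9); skip (6,10); take (10,12); take (12,13); take (13,16); take (17,18); take (18,20); take (20,21); take (21,23).
Selected: (4,5) (7,9) (10,12) (12,13) (13,16) (17,18) (18,20) (20,21) (21,23)

21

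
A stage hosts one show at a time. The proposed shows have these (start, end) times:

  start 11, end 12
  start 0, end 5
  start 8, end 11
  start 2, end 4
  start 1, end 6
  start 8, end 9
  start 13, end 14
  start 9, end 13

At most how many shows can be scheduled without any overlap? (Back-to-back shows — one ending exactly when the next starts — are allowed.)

4

Greedy by earliest finish: after sorting by end time, pick each interval compatible with the last pick.
Sorted by end: (2,4)  (0,5)  (1,6)  (8,9)  (8,11)  (11,12)  (9,13)  (13,14)
take (2,4); skip (0,5); take (8,9); take (11,12); skip (9,13); take (13,14).
Selected 4 shows.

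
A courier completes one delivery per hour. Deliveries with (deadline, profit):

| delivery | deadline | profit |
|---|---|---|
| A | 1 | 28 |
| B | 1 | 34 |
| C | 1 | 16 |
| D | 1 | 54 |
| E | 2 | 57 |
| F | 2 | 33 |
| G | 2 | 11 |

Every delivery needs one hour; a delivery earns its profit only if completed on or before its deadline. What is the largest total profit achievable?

Profit order: E=57 D=54 B=34 F=33 A=28 C=16 G=11
Assign: E→slot 2, D→slot 1, B skipped, F skipped, A skipped, C skipped, G skipped.
Slots: [1:D] [2:E]
Profit = 54 + 57 = 111

111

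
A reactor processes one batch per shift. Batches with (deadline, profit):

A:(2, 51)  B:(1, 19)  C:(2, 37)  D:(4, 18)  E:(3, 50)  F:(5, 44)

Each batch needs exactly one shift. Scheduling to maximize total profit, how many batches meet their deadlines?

Sort by profit descending; place each in the latest free slot ≤ its deadline.
Profit order: A=51 E=50 F=44 C=37 B=19 D=18
Assign: A→slot 2, E→slot 3, F→slot 5, C→slot 1, B skipped, D→slot 4.
Slots: [1:C] [2:A] [3:E] [4:D] [5:F]
5 of 6 scheduled.

5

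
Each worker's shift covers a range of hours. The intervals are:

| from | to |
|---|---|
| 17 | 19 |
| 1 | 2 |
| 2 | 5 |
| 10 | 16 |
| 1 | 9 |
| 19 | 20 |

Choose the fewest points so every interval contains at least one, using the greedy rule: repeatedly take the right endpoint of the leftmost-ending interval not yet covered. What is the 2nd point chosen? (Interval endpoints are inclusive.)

Sort by right endpoint; whenever an interval is uncovered, place a point at its right end.
Sorted: [1,2] [2,5] [1,9] [10,16] [17,19] [19,20]
{[1,2],[2,5],[1,9]} hit by 2; {[10,16]} hit by 16; {[17,19],[19,20]} hit by 19.
Points: 2, 16, 19 (3 total).

16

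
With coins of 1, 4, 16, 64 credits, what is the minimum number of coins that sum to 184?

7

184 − 2×64→56 − 3×16→8 − 2×4→0
Total coins = 2 + 3 + 2 = 7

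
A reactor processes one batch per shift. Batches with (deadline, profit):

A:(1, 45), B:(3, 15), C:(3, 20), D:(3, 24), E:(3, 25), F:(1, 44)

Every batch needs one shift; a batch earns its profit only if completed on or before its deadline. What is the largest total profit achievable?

Sort by profit descending; place each in the latest free slot ≤ its deadline.
Profit order: A=45 F=44 E=25 D=24 C=20 B=15
Assign: A→slot 1, F skipped, E→slot 3, D→slot 2, C skipped, B skipped.
Slots: [1:A] [2:D] [3:E]
Profit = 45 + 24 + 25 = 94

94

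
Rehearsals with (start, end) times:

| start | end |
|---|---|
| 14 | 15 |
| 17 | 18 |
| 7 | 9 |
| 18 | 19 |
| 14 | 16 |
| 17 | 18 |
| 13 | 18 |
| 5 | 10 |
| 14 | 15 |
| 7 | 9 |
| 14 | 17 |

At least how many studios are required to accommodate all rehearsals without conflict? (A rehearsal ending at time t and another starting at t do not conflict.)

starts: [5, 7, 7, 13, 14, 14, 14, 14, 17, 17, 18]
ends:   [9, 9, 10, 15, 15, 16, 17, 18, 18, 18, 19]
s5→1 s7→2 s7→3 e9→2 e9→1 e10→0 s13→1 s14→2 s14→3 s14→4 s14→5  — peak 5.

5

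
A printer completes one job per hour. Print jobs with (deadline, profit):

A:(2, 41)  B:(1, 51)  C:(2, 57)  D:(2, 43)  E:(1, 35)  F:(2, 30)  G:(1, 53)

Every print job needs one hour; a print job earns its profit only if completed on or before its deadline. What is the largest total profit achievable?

110

By profit: C(d2,57), G(d1,53), B(d1,51), D(d2,43), A(d2,41), E(d1,35), F(d2,30)
C→slot 2; G→slot 1; B skipped; D skipped; A skipped; E skipped; F skipped.
Profit = 53 + 57 = 110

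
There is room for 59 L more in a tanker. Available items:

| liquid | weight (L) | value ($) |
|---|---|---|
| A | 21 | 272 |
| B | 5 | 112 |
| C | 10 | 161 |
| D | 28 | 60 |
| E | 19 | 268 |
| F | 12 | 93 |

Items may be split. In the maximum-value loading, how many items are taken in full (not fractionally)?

4

Order: B (112/5=22.40) > C (161/10=16.10) > E (268/19=14.11) > A (272/21=12.95) > F (93/12=7.75) > D (60/28=2.14)
Fill: take B (5 @ 112) → take C (10 @ 161) → take E (19 @ 268) → take A (21 @ 272) → take 4/12 of F → 31.00; 59/59 used.
4 item(s) taken whole; one partial (take 4/12 of F).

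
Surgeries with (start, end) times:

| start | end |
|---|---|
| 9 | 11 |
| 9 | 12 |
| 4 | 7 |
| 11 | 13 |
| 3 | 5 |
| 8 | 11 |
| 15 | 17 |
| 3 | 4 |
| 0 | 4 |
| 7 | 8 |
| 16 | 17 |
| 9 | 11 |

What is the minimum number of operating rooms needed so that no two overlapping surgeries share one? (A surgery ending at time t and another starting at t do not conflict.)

4

starts: [0, 3, 3, 4, 7, 8, 9, 9, 9, 11, 15, 16]
ends:   [4, 4, 5, 7, 8, 11, 11, 11, 12, 13, 17, 17]
s0→1 s3→2 s3→3 e4→2 e4→1 s4→2 e5→1 e7→0 s7→1 e8→0 s8→1 s9→2 s9→3 s9→4  — peak 4.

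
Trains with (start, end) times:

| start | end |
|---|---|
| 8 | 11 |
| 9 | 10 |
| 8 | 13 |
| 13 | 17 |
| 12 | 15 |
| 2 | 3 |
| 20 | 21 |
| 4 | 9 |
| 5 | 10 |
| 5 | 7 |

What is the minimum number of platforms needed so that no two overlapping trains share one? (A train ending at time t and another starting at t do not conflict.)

4

The answer is the maximum number of intervals overlapping at any instant.
starts: [2, 4, 5, 5, 8, 8, 9, 12, 13, 20]
ends:   [3, 7, 9, 10, 10, 11, 13, 15, 17, 21]
s2→1 e3→0 s4→1 s5→2 s5→3 e7→2 s8→3 s8→4  — peak 4.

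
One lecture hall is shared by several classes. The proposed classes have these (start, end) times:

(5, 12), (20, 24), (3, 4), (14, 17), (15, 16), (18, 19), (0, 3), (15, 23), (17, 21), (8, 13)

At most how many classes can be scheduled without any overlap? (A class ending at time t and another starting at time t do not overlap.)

Greedy by earliest finish: after sorting by end time, pick each interval compatible with the last pick.
By end time: (0,3), (3,4), (5,12), (8,13), (15,16), (14,17), (18,19), (17,21), (15,23), (20,24).
Pick (0,3); next start ≥ 3 → (3,4); next start ≥ 4 → (5,12); next start ≥ 12 → (15,16); next start ≥ 16 → (18,19); next start ≥ 19 → (20,24).
Selected 6 classes.

6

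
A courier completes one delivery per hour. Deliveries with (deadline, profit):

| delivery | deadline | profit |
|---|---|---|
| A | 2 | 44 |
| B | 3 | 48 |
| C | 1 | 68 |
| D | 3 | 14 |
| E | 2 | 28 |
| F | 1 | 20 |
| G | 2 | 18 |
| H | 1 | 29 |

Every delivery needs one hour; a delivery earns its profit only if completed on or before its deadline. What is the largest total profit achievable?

By profit: C(d1,68), B(d3,48), A(d2,44), H(d1,29), E(d2,28), F(d1,20), G(d2,18), D(d3,14)
C→slot 1; B→slot 3; A→slot 2; H skipped; E skipped; F skipped; G skipped; D skipped.
Profit = 68 + 44 + 48 = 160

160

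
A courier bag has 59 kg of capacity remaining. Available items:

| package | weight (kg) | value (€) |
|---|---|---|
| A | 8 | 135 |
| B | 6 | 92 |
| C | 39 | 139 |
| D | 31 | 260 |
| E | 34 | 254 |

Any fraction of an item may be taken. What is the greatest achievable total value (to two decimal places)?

Order: A (135/8=16.88) > B (92/6=15.33) > D (260/31=8.39) > E (254/34=7.47) > C (139/39=3.56)
Fill: take A (8 @ 135) → take B (6 @ 92) → take D (31 @ 260) → take 14/34 of E → 104.59; 59/59 used.
Total value = 591.59

591.59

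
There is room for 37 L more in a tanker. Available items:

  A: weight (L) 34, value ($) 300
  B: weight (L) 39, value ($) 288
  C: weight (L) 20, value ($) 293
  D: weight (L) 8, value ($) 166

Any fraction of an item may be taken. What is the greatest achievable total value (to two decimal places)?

Sort by value per unit weight and fill in that order.
Order: D (166/8=20.75) > C (293/20=14.65) > A (300/34=8.82) > B (288/39=7.38)
Fill: take D (8 @ 166) → take C (20 @ 293) → take 9/34 of A → 79.41; 37/37 used.
Total value = 538.41

538.41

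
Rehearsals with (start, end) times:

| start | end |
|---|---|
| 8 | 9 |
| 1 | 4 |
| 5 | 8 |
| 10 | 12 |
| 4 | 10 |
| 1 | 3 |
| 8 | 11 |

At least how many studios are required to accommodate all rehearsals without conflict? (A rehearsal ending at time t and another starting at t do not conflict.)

Events (time:±→running): 1:+→1 1:+→2 3:-→1 4:-→0 4:+→1 5:+→2 8:-→1 8:+→2 8:+→3 … peak 3.

3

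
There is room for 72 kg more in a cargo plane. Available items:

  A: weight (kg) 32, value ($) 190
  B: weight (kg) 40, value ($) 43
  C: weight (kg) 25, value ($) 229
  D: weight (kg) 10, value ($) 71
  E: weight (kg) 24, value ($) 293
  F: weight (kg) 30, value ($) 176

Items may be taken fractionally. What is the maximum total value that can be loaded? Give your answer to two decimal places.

670.19

Greedy by value/weight ratio, highest first.
Ratios (sorted): E 12.21, C 9.16, D 7.10, A 5.94, F 5.87, B 1.07
take E (24 @ 293); take C (25 @ 229); take D (10 @ 71); take 13/32 of A → 77.19. Capacity used 72/72.
Total value = 670.19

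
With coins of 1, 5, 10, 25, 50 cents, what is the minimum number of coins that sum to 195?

6

195 − 3×50→45 − 1×25→20 − 2×10→0
Total coins = 3 + 1 + 2 = 6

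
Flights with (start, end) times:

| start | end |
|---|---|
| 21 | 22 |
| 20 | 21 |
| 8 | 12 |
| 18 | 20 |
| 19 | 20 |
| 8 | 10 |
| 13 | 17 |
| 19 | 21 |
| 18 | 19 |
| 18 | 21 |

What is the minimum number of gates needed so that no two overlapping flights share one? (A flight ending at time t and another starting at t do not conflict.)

Count concurrent intervals with a sweep; the peak is the room count.
Events (time:±→running): 8:+→1 8:+→2 10:-→1 12:-→0 13:+→1 17:-→0 18:+→1 18:+→2 18:+→3 19:-→2 19:+→3 19:+→4 … peak 4.

4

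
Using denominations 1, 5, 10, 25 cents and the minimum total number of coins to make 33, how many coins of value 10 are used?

0

Greedy: take as many of the largest coin as possible, then repeat with the remainder.
33 − 1×25→8 − 1×5→3 − 3×1→0
Count of 10: 0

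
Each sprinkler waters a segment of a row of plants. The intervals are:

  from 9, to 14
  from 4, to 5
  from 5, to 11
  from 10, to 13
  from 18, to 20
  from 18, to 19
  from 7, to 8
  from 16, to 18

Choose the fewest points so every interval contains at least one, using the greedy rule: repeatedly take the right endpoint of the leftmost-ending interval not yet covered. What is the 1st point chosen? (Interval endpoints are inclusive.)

5

Sorted: [4,5] [7,8] [5,11] [10,13] [9,14] [16,18] [18,19] [18,20]
{[4,5]} hit by 5; {[7,8],[5,11]} hit by 8; {[10,13],[9,14]} hit by 13; {[16,18],[18,19],[18,20]} hit by 18.
Points: 5, 8, 13, 18 (4 total).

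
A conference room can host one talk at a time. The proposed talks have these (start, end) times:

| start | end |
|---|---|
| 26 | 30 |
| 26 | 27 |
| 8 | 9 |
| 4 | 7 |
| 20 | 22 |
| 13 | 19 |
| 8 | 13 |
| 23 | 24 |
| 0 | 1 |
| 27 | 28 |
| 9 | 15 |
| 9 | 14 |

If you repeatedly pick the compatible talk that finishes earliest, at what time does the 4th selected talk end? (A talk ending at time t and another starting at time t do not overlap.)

Sorted by end: (0,1)  (4,7)  (8,9)  (8,13)  (9,14)  (9,15)  (13,19)  (20,22)  (23,24)  (26,27)  (27,28)  (26,30)
take (0,1); take (4,7); take (8,9); take (9,14); skip (9,15); take (20,22); take (23,24); take (26,27); take (27,28); skip (26,30).
Selected: (0,1) (4,7) (8,9) (9,14) (20,22) (23,24) (26,27) (27,28)

14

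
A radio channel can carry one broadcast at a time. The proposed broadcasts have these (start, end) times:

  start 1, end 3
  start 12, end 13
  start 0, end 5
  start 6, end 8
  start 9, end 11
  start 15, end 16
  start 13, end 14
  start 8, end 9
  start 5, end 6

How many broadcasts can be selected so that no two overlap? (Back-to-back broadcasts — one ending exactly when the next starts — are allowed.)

8

Sorted by end: (1,3)  (0,5)  (5,6)  (6,8)  (8,9)  (9,11)  (12,13)  (13,14)  (15,16)
take (1,3); take (5,6); take (6,8); take (8,9); take (9,11); take (12,13); take (13,14); take (15,16).
Selected 8 broadcasts.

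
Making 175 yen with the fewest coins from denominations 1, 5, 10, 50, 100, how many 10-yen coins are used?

Use the largest denomination that fits, subtract, and repeat.
175 = 1×100 + 1×50 + 2×10 + 1×5
Count of 10: 2

2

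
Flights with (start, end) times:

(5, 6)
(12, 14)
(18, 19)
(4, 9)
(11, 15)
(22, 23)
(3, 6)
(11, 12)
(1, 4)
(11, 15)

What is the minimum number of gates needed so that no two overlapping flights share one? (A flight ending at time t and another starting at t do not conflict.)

The answer is the maximum number of intervals overlapping at any instant.
Events (time:±→running): 1:+→1 3:+→2 4:-→1 4:+→2 5:+→3 … peak 3.

3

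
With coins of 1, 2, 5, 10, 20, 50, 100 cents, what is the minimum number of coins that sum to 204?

Use the largest denomination that fits, subtract, and repeat.
204 = 2×100 + 2×2
Total coins = 2 + 2 = 4

4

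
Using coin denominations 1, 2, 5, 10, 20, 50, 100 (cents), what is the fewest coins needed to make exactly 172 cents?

4

Greedy: take as many of the largest coin as possible, then repeat with the remainder.
172 − 1×100→72 − 1×50→22 − 1×20→2 − 1×2→0
Total coins = 1 + 1 + 1 + 1 = 4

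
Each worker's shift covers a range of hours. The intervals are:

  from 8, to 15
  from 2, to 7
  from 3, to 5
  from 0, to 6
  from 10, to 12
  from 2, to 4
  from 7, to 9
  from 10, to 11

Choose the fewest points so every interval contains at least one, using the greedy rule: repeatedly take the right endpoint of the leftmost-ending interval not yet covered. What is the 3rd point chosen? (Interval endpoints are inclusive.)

By right end: [2,4]  [3,5]  [0,6]  [2,7]  [7,9]  [10,11]  [10,12]  [8,15]
[2,4] uncovered → point at 4; [7,9] uncovered → point at 9; [10,11] uncovered → point at 11.
Points: 4, 9, 11 (3 total).

11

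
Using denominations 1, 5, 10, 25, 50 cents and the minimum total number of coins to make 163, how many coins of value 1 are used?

3

Greedy: take as many of the largest coin as possible, then repeat with the remainder.
163 − 3×50→13 − 1×10→3 − 3×1→0
Count of 1: 3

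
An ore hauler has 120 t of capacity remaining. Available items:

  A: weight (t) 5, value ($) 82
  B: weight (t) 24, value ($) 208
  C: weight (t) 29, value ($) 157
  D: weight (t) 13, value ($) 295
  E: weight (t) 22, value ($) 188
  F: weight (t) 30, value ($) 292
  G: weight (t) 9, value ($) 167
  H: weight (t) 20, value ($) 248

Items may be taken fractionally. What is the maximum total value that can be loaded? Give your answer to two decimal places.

1454.36

Ratios (sorted): D 22.69, G 18.56, A 16.40, H 12.40, F 9.73, B 8.67, E 8.55, C 5.41
take D (13 @ 295); take G (9 @ 167); take A (5 @ 82); take H (20 @ 248); take F (30 @ 292); take B (24 @ 208); take 19/22 of E → 162.36. Capacity used 120/120.
Total value = 1454.36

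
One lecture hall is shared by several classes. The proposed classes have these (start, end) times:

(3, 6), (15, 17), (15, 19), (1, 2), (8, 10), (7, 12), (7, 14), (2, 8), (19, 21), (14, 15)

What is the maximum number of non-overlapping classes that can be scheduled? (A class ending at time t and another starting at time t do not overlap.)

6

Greedy by earliest finish: after sorting by end time, pick each interval compatible with the last pick.
Sorted by end: (1,2)  (3,6)  (2,8)  (8,10)  (7,12)  (7,14)  (14,15)  (15,17)  (15,19)  (19,21)
take (1,2); take (3,6); take (8,10); take (14,15); take (15,17); take (19,21).
Selected 6 classes.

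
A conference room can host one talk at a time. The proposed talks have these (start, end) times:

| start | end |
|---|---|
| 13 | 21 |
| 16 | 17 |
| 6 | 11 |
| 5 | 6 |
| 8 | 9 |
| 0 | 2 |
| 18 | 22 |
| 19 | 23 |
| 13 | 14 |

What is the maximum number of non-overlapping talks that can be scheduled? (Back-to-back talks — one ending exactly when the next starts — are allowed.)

6

Greedy by earliest finish: after sorting by end time, pick each interval compatible with the last pick.
Sorted by end: (0,2)  (5,6)  (8,9)  (6,11)  (13,14)  (16,17)  (13,21)  (18,22)  (19,23)
take (0,2); take (5,6); take (8,9); take (13,14); take (16,17); take (18,22).
Selected 6 talks.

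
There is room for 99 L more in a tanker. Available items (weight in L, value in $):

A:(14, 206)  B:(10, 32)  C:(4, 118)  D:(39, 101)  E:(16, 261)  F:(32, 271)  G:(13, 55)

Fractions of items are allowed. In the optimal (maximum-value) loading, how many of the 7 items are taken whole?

6

Greedy by value/weight ratio, highest first.
Order: C (118/4=29.50) > E (261/16=16.31) > A (206/14=14.71) > F (271/32=8.47) > G (55/13=4.23) > B (32/10=3.20) > D (101/39=2.59)
Fill: take C (4 @ 118) → take E (16 @ 261) → take A (14 @ 206) → take F (32 @ 271) → take G (13 @ 55) → take B (10 @ 32) → take 10/39 of D → 25.90; 99/99 used.
6 item(s) taken whole; one partial (take 10/39 of D).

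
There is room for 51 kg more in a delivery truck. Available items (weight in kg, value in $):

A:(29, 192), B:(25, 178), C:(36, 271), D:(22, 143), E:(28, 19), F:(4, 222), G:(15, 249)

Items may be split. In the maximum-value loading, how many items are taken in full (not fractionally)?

2

Sort by value per unit weight and fill in that order.
Order: F (222/4=55.50) > G (249/15=16.60) > C (271/36=7.53) > B (178/25=7.12) > A (192/29=6.62) > D (143/22=6.50) > E (19/28=0.68)
Fill: take F (4 @ 222) → take G (15 @ 249) → take 32/36 of C → 240.89; 51/51 used.
2 item(s) taken whole; one partial (take 32/36 of C).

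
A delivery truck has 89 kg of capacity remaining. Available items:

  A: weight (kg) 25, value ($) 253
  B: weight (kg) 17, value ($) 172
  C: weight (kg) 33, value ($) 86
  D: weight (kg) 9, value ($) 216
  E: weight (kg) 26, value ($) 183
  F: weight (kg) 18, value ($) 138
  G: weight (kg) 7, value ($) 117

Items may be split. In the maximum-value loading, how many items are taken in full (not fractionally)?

Order: D (216/9=24.00) > G (117/7=16.71) > A (253/25=10.12) > B (172/17=10.12) > F (138/18=7.67) > E (183/26=7.04) > C (86/33=2.61)
Fill: take D (9 @ 216) → take G (7 @ 117) → take A (25 @ 253) → take B (17 @ 172) → take F (18 @ 138) → take 13/26 of E → 91.50; 89/89 used.
5 item(s) taken whole; one partial (take 13/26 of E).

5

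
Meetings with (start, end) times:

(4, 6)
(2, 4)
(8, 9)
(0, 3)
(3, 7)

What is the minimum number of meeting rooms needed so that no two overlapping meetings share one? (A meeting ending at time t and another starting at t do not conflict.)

Events (time:±→running): 0:+→1 2:+→2 … peak 2.

2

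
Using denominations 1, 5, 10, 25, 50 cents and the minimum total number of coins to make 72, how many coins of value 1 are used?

2

Greedy: take as many of the largest coin as possible, then repeat with the remainder.
72 − 1×50→22 − 2×10→2 − 2×1→0
Count of 1: 2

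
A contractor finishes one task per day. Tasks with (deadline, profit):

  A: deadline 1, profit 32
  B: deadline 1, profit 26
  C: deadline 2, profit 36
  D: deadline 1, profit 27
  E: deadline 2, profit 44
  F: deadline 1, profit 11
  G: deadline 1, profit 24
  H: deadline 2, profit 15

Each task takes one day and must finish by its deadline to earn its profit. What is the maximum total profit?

By profit: E(d2,44), C(d2,36), A(d1,32), D(d1,27), B(d1,26), G(d1,24), H(d2,15), F(d1,11)
E→slot 2; C→slot 1; A skipped; D skipped; B skipped; G skipped; H skipped; F skipped.
Profit = 36 + 44 = 80

80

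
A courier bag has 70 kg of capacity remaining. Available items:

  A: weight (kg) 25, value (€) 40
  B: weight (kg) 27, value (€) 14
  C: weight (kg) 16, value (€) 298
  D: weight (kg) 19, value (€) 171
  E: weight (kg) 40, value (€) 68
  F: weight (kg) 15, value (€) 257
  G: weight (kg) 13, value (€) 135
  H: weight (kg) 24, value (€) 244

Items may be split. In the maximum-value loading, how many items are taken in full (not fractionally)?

4

Greedy by value/weight ratio, highest first.
Ratios (sorted): C 18.62, F 17.13, G 10.38, H 10.17, D 9.00, E 1.70, A 1.60, B 0.52
take C (16 @ 298); take F (15 @ 257); take G (13 @ 135); take H (24 @ 244); take 2/19 of D → 18.00. Capacity used 70/70.
4 item(s) taken whole; one partial (take 2/19 of D).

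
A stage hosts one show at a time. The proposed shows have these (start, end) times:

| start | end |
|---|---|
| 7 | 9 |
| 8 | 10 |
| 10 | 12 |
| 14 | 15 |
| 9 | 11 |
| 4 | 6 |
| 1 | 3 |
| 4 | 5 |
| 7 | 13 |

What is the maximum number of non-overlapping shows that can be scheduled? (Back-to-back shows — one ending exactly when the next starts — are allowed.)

5

Greedy by earliest finish: after sorting by end time, pick each interval compatible with the last pick.
Sorted by end: (1,3)  (4,5)  (4,6)  (7,9)  (8,10)  (9,11)  (10,12)  (7,13)  (14,15)
take (1,3); take (4,5); skip (4,6); take (7,9); skip (8,10); take (9,11); skip (10,12); take (14,15).
Selected 5 shows.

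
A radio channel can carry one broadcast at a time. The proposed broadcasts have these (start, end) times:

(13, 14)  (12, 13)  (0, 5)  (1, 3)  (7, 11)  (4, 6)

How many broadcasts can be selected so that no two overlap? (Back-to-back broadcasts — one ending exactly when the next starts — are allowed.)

Greedy by earliest finish: after sorting by end time, pick each interval compatible with the last pick.
Sorted by end: (1,3)  (0,5)  (4,6)  (7,11)  (12,13)  (13,14)
take (1,3); take (4,6); take (7,11); take (12,13); take (13,14).
Selected 5 broadcasts.

5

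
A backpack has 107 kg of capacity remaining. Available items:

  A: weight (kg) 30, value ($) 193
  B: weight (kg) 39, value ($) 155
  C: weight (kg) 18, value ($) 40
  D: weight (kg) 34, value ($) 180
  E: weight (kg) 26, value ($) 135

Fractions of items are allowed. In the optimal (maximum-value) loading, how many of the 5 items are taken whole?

Ratios (sorted): A 6.43, D 5.29, E 5.19, B 3.97, C 2.22
take A (30 @ 193); take D (34 @ 180); take E (26 @ 135); take 17/39 of B → 67.56. Capacity used 107/107.
3 item(s) taken whole; one partial (take 17/39 of B).

3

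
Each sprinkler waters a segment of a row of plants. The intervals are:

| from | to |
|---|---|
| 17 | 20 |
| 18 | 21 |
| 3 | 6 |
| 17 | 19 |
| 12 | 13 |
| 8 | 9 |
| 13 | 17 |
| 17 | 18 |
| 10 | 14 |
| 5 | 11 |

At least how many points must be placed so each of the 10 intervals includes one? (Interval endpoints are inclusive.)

By right end: [3,6]  [8,9]  [5,11]  [12,13]  [10,14]  [13,17]  [17,18]  [17,19]  [17,20]  [18,21]
[3,6] uncovered → point at 6; [8,9] uncovered → point at 9; [12,13] uncovered → point at 13; [17,18] uncovered → point at 18.
Points: 6, 9, 13, 18 (4 total).

4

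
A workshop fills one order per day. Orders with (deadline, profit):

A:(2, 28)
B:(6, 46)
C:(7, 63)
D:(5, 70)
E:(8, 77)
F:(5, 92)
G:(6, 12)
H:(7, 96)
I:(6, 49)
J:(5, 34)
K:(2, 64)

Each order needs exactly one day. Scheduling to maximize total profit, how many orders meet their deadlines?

8

Take jobs in profit order; each goes to the latest open slot no later than its deadline.
By profit: H(d7,96), F(d5,92), E(d8,77), D(d5,70), K(d2,64), C(d7,63), I(d6,49), B(d6,46), J(d5,34), A(d2,28), G(d6,12)
H→slot 7; F→slot 5; E→slot 8; D→slot 4; K→slot 2; C→slot 6; I→slot 3; B→slot 1; J skipped; A skipped; G skipped.
8 of 11 scheduled.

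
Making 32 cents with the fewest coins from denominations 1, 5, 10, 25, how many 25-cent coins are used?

1

32 − 1×25→7 − 1×5→2 − 2×1→0
Count of 25: 1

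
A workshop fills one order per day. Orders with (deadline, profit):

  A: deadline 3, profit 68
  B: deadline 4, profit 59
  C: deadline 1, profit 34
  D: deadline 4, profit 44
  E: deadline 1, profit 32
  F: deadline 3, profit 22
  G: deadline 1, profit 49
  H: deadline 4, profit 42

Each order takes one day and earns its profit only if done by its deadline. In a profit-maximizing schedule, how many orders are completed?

4

Profit order: A=68 B=59 G=49 D=44 H=42 C=34 E=32 F=22
Assign: A→slot 3, B→slot 4, G→slot 1, D→slot 2, H skipped, C skipped, E skipped, F skipped.
Slots: [1:G] [2:D] [3:A] [4:B]
4 of 8 scheduled.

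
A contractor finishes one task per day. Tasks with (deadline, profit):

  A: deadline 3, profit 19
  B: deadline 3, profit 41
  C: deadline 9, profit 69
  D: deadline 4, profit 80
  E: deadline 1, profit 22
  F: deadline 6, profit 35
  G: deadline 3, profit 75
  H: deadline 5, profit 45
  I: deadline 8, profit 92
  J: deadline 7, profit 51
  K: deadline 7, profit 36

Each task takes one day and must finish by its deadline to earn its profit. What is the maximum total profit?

524

Profit order: I=92 D=80 G=75 C=69 J=51 H=45 B=41 K=36 F=35 E=22 A=19
Assign: I→slot 8, D→slot 4, G→slot 3, C→slot 9, J→slot 7, H→slot 5, B→slot 2, K→slot 6, F→slot 1, E skipped, A skipped.
Slots: [1:F] [2:B] [3:G] [4:D] [5:H] [6:K] [7:J] [8:I] [9:C]
Profit = 35 + 41 + 75 + 80 + 45 + 36 + 51 + 92 + 69 = 524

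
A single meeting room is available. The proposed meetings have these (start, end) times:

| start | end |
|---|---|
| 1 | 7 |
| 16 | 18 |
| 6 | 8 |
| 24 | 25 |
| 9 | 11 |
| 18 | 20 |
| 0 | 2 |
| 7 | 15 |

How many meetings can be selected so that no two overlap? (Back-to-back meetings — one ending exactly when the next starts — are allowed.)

Greedy by earliest finish: after sorting by end time, pick each interval compatible with the last pick.
By end time: (0,2), (1,7), (6,8), (9,11), (7,15), (16,18), (18,20), (24,25).
Pick (0,2); next start ≥ 2 → (6,8); next start ≥ 8 → (9,11); next start ≥ 11 → (16,18); next start ≥ 18 → (18,20); next start ≥ 20 → (24,25).
Selected 6 meetings.

6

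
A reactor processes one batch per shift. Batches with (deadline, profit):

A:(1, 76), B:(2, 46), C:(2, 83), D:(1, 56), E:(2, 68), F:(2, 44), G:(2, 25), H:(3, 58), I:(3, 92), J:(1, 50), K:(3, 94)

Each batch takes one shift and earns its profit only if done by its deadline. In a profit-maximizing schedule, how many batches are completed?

Sort by profit descending; place each in the latest free slot ≤ its deadline.
Profit order: K=94 I=92 C=83 A=76 E=68 H=58 D=56 J=50 B=46 F=44 G=25
Assign: K→slot 3, I→slot 2, C→slot 1, A skipped, E skipped, H skipped, D skipped, J skipped, B skipped, F skipped, G skipped.
Slots: [1:C] [2:I] [3:K]
3 of 11 scheduled.

3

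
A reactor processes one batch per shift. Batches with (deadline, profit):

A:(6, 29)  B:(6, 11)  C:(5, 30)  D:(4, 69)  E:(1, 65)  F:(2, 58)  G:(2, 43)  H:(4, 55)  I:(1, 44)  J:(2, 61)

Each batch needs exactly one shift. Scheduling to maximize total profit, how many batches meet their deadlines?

6

Take jobs in profit order; each goes to the latest open slot no later than its deadline.
Profit order: D=69 E=65 J=61 F=58 H=55 I=44 G=43 C=30 A=29 B=11
Assign: D→slot 4, E→slot 1, J→slot 2, F skipped, H→slot 3, I skipped, G skipped, C→slot 5, A→slot 6, B skipped.
Slots: [1:E] [2:J] [3:H] [4:D] [5:C] [6:A]
6 of 10 scheduled.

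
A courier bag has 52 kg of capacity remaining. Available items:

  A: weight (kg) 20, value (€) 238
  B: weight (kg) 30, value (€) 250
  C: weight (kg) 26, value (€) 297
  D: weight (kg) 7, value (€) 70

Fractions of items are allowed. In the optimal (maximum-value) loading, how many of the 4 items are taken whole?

Greedy by value/weight ratio, highest first.
Ratios (sorted): A 11.90, C 11.42, D 10.00, B 8.33
take A (20 @ 238); take C (26 @ 297); take 6/7 of D → 60.00. Capacity used 52/52.
2 item(s) taken whole; one partial (take 6/7 of D).

2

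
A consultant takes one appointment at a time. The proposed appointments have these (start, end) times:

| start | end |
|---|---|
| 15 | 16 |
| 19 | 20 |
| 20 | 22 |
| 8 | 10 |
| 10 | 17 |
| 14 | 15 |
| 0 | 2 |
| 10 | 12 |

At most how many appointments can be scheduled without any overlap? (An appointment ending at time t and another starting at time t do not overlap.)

Greedy by earliest finish: after sorting by end time, pick each interval compatible with the last pick.
Sorted by end: (0,2)  (8,10)  (10,12)  (14,15)  (15,16)  (10,17)  (19,20)  (20,22)
take (0,2); take (8,10); take (10,12); take (14,15); take (15,16); take (19,20); take (20,22).
Selected 7 appointments.

7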